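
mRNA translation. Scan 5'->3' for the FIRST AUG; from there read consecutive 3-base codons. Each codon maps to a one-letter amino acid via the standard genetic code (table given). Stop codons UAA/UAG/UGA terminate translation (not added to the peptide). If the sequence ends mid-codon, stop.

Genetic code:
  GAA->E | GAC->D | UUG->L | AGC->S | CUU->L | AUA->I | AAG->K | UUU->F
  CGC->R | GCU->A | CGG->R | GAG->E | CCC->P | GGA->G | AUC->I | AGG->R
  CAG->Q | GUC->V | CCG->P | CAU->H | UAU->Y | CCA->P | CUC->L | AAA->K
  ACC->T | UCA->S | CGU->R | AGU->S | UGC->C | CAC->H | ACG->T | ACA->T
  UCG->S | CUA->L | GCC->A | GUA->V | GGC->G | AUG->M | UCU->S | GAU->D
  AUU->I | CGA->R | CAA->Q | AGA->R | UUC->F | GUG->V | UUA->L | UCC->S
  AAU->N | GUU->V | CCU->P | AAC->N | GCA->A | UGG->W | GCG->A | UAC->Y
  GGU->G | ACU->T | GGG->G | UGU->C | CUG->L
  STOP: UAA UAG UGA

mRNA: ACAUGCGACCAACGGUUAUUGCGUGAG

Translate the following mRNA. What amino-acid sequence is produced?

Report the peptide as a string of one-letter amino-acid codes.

Answer: MRPTVIA

Derivation:
start AUG at pos 2
pos 2: AUG -> M; peptide=M
pos 5: CGA -> R; peptide=MR
pos 8: CCA -> P; peptide=MRP
pos 11: ACG -> T; peptide=MRPT
pos 14: GUU -> V; peptide=MRPTV
pos 17: AUU -> I; peptide=MRPTVI
pos 20: GCG -> A; peptide=MRPTVIA
pos 23: UGA -> STOP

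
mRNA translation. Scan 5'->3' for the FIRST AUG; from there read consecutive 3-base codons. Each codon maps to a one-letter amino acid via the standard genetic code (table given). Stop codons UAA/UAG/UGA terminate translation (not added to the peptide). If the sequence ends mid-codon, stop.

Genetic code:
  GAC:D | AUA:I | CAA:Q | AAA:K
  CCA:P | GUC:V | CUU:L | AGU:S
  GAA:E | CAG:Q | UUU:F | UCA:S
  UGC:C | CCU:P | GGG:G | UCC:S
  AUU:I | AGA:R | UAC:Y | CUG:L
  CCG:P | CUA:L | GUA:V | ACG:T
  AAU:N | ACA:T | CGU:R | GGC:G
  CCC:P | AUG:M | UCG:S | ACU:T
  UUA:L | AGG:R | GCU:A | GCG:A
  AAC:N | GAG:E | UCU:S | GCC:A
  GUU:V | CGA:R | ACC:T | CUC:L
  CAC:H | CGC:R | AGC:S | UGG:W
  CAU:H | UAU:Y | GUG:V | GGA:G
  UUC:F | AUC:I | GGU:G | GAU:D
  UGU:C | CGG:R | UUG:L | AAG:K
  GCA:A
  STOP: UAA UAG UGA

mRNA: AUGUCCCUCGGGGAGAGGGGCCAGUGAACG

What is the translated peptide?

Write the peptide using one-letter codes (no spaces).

start AUG at pos 0
pos 0: AUG -> M; peptide=M
pos 3: UCC -> S; peptide=MS
pos 6: CUC -> L; peptide=MSL
pos 9: GGG -> G; peptide=MSLG
pos 12: GAG -> E; peptide=MSLGE
pos 15: AGG -> R; peptide=MSLGER
pos 18: GGC -> G; peptide=MSLGERG
pos 21: CAG -> Q; peptide=MSLGERGQ
pos 24: UGA -> STOP

Answer: MSLGERGQ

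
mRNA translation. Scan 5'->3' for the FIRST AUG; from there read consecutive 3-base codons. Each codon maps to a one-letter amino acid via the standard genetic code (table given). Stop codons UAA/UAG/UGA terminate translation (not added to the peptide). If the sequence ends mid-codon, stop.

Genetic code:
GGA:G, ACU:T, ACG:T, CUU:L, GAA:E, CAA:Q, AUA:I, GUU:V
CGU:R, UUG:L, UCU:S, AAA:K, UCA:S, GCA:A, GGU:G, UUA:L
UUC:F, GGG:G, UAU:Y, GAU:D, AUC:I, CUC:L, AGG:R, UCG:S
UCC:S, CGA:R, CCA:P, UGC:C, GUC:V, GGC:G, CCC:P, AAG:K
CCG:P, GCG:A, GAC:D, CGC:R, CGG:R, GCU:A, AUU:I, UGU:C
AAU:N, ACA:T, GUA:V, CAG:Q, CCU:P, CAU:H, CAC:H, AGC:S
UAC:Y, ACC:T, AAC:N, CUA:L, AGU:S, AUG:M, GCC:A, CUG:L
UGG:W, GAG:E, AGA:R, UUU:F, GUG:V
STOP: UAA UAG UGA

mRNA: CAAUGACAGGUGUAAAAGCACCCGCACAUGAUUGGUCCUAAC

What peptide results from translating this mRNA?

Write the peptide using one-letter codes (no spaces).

Answer: MTGVKAPAHDWS

Derivation:
start AUG at pos 2
pos 2: AUG -> M; peptide=M
pos 5: ACA -> T; peptide=MT
pos 8: GGU -> G; peptide=MTG
pos 11: GUA -> V; peptide=MTGV
pos 14: AAA -> K; peptide=MTGVK
pos 17: GCA -> A; peptide=MTGVKA
pos 20: CCC -> P; peptide=MTGVKAP
pos 23: GCA -> A; peptide=MTGVKAPA
pos 26: CAU -> H; peptide=MTGVKAPAH
pos 29: GAU -> D; peptide=MTGVKAPAHD
pos 32: UGG -> W; peptide=MTGVKAPAHDW
pos 35: UCC -> S; peptide=MTGVKAPAHDWS
pos 38: UAA -> STOP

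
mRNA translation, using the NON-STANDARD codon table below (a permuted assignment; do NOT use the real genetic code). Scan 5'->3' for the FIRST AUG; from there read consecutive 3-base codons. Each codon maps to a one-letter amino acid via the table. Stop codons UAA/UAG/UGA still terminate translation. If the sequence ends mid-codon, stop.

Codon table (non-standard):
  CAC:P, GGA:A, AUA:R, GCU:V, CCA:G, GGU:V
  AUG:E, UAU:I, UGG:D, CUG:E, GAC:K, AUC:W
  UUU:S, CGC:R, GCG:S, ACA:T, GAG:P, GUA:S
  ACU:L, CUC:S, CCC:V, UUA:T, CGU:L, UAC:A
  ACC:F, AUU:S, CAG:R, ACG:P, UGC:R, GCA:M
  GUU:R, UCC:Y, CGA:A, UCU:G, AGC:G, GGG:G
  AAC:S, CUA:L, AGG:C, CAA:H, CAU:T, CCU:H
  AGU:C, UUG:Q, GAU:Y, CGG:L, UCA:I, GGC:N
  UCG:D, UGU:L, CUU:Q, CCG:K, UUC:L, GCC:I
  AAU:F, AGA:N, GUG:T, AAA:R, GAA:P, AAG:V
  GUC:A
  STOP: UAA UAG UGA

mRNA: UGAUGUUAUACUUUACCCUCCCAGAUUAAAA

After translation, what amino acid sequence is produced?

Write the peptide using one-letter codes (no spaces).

start AUG at pos 2
pos 2: AUG -> E; peptide=E
pos 5: UUA -> T; peptide=ET
pos 8: UAC -> A; peptide=ETA
pos 11: UUU -> S; peptide=ETAS
pos 14: ACC -> F; peptide=ETASF
pos 17: CUC -> S; peptide=ETASFS
pos 20: CCA -> G; peptide=ETASFSG
pos 23: GAU -> Y; peptide=ETASFSGY
pos 26: UAA -> STOP

Answer: ETASFSGY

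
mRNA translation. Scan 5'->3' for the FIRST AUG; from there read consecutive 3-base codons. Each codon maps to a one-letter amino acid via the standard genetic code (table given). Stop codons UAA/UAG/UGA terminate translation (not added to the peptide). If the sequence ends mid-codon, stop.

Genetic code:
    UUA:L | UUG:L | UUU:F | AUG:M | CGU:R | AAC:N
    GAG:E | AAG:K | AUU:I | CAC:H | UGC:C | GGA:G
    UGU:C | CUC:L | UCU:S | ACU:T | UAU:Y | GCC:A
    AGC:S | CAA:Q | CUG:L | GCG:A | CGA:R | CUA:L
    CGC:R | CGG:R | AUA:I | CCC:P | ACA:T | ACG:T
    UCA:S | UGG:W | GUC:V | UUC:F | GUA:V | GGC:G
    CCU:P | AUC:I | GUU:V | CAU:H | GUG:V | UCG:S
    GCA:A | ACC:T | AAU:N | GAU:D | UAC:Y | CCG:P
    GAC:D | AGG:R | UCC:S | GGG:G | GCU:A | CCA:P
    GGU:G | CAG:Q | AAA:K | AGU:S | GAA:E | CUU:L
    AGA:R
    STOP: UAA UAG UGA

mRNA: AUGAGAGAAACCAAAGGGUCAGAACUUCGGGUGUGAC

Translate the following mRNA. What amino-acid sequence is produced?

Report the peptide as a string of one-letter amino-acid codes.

start AUG at pos 0
pos 0: AUG -> M; peptide=M
pos 3: AGA -> R; peptide=MR
pos 6: GAA -> E; peptide=MRE
pos 9: ACC -> T; peptide=MRET
pos 12: AAA -> K; peptide=MRETK
pos 15: GGG -> G; peptide=MRETKG
pos 18: UCA -> S; peptide=MRETKGS
pos 21: GAA -> E; peptide=MRETKGSE
pos 24: CUU -> L; peptide=MRETKGSEL
pos 27: CGG -> R; peptide=MRETKGSELR
pos 30: GUG -> V; peptide=MRETKGSELRV
pos 33: UGA -> STOP

Answer: MRETKGSELRV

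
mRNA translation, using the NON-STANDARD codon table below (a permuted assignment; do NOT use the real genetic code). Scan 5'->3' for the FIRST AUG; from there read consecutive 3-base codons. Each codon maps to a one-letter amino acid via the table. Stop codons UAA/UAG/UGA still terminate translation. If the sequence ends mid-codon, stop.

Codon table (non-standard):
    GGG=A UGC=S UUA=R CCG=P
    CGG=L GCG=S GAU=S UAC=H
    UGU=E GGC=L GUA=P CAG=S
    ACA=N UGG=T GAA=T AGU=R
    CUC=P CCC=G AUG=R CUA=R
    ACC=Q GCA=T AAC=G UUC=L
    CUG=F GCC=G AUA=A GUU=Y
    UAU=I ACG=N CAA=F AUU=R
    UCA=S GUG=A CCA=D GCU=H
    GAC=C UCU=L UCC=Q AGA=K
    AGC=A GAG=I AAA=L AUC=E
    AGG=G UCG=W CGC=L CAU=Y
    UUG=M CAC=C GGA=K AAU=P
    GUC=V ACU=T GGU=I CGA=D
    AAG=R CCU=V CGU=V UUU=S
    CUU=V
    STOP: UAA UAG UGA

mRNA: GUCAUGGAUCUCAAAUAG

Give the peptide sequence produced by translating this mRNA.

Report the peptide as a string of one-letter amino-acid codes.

start AUG at pos 3
pos 3: AUG -> R; peptide=R
pos 6: GAU -> S; peptide=RS
pos 9: CUC -> P; peptide=RSP
pos 12: AAA -> L; peptide=RSPL
pos 15: UAG -> STOP

Answer: RSPL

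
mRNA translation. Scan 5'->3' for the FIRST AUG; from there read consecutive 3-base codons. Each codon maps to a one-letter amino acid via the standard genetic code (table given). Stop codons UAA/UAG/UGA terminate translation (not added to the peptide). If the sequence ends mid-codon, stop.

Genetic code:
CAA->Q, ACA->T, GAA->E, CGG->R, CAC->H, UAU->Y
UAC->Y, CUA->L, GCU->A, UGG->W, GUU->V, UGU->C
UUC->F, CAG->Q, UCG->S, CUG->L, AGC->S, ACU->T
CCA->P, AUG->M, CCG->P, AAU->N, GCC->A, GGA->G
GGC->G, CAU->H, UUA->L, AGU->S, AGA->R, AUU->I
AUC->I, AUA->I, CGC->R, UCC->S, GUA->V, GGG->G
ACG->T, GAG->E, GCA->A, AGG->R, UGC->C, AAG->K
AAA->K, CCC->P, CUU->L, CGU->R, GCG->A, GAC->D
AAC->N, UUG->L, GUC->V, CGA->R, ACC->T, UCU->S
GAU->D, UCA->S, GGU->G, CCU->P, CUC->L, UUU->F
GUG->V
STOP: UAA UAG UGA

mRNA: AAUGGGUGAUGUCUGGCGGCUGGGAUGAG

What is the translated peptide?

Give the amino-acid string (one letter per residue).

Answer: MGDVWRLG

Derivation:
start AUG at pos 1
pos 1: AUG -> M; peptide=M
pos 4: GGU -> G; peptide=MG
pos 7: GAU -> D; peptide=MGD
pos 10: GUC -> V; peptide=MGDV
pos 13: UGG -> W; peptide=MGDVW
pos 16: CGG -> R; peptide=MGDVWR
pos 19: CUG -> L; peptide=MGDVWRL
pos 22: GGA -> G; peptide=MGDVWRLG
pos 25: UGA -> STOP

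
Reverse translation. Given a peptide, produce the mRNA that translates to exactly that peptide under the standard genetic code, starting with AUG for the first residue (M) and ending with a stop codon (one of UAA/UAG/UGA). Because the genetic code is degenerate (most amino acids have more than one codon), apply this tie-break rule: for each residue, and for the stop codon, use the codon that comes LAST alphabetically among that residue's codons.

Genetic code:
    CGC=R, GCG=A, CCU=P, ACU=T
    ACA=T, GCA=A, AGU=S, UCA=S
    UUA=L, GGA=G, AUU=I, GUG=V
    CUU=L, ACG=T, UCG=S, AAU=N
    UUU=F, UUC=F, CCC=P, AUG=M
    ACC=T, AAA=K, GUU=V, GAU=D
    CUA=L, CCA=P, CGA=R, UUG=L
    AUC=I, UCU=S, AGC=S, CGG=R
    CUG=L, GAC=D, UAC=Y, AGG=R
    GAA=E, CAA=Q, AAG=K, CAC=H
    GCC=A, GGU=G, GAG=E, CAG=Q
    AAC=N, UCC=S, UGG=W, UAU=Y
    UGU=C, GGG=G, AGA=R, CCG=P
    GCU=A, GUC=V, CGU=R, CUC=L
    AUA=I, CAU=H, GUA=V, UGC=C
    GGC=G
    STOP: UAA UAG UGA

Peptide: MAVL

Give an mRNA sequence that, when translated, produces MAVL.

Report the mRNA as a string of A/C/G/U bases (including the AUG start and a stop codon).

Answer: mRNA: AUGGCUGUUUUGUGA

Derivation:
residue 1: M -> AUG (start codon)
residue 2: A codons sorted = GCA,GCC,GCG,GCU -> pick last = GCU
residue 3: V codons sorted = GUA,GUC,GUG,GUU -> pick last = GUU
residue 4: L codons sorted = CUA,CUC,CUG,CUU,UUA,UUG -> pick last = UUG
terminator: stop codons sorted = UAA,UAG,UGA -> pick last = UGA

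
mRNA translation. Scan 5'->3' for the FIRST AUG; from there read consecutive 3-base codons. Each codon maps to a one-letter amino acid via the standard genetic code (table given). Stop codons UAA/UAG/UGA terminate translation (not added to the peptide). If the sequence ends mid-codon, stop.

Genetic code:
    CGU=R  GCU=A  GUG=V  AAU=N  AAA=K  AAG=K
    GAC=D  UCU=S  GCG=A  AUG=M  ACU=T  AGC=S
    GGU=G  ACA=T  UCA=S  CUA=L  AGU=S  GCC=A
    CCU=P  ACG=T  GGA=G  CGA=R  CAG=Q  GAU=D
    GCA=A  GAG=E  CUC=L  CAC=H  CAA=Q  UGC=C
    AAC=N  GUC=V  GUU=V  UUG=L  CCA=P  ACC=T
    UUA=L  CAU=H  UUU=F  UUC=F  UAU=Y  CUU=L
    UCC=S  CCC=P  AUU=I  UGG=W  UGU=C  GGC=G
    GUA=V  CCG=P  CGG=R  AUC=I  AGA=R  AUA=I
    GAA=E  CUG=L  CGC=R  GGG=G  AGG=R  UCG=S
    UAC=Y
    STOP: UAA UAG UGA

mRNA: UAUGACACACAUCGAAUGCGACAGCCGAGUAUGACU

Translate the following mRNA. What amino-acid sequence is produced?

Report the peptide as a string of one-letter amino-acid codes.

start AUG at pos 1
pos 1: AUG -> M; peptide=M
pos 4: ACA -> T; peptide=MT
pos 7: CAC -> H; peptide=MTH
pos 10: AUC -> I; peptide=MTHI
pos 13: GAA -> E; peptide=MTHIE
pos 16: UGC -> C; peptide=MTHIEC
pos 19: GAC -> D; peptide=MTHIECD
pos 22: AGC -> S; peptide=MTHIECDS
pos 25: CGA -> R; peptide=MTHIECDSR
pos 28: GUA -> V; peptide=MTHIECDSRV
pos 31: UGA -> STOP

Answer: MTHIECDSRV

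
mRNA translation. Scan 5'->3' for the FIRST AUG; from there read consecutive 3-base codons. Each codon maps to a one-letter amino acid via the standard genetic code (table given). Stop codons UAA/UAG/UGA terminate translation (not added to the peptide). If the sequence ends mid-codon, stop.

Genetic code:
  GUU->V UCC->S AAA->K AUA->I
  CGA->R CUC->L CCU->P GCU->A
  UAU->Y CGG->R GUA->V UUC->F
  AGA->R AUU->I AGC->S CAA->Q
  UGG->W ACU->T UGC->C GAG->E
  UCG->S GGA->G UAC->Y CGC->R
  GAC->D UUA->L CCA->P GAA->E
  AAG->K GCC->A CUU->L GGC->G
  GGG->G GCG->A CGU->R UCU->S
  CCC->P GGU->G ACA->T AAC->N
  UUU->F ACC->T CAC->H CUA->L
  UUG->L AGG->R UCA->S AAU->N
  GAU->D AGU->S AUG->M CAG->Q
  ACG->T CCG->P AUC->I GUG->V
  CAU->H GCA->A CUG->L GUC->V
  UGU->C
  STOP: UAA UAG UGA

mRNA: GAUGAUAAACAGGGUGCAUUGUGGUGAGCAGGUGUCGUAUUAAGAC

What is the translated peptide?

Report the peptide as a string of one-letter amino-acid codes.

start AUG at pos 1
pos 1: AUG -> M; peptide=M
pos 4: AUA -> I; peptide=MI
pos 7: AAC -> N; peptide=MIN
pos 10: AGG -> R; peptide=MINR
pos 13: GUG -> V; peptide=MINRV
pos 16: CAU -> H; peptide=MINRVH
pos 19: UGU -> C; peptide=MINRVHC
pos 22: GGU -> G; peptide=MINRVHCG
pos 25: GAG -> E; peptide=MINRVHCGE
pos 28: CAG -> Q; peptide=MINRVHCGEQ
pos 31: GUG -> V; peptide=MINRVHCGEQV
pos 34: UCG -> S; peptide=MINRVHCGEQVS
pos 37: UAU -> Y; peptide=MINRVHCGEQVSY
pos 40: UAA -> STOP

Answer: MINRVHCGEQVSY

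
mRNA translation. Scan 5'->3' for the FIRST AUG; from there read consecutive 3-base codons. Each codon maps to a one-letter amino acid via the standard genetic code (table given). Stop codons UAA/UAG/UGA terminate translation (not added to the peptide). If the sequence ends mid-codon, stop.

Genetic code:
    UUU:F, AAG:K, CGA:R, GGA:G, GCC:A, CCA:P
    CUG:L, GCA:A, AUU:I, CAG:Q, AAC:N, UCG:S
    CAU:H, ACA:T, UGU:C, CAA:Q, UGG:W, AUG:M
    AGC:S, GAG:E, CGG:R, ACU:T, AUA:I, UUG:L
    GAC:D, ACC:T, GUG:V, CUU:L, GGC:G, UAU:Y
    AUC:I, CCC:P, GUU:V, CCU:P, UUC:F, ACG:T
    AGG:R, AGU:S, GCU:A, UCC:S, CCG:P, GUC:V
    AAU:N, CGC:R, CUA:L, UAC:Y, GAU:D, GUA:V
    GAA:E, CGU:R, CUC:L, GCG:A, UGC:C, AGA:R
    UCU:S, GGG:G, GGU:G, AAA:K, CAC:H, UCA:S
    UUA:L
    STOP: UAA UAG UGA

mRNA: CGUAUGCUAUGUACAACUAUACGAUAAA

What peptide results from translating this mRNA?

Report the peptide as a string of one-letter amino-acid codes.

start AUG at pos 3
pos 3: AUG -> M; peptide=M
pos 6: CUA -> L; peptide=ML
pos 9: UGU -> C; peptide=MLC
pos 12: ACA -> T; peptide=MLCT
pos 15: ACU -> T; peptide=MLCTT
pos 18: AUA -> I; peptide=MLCTTI
pos 21: CGA -> R; peptide=MLCTTIR
pos 24: UAA -> STOP

Answer: MLCTTIR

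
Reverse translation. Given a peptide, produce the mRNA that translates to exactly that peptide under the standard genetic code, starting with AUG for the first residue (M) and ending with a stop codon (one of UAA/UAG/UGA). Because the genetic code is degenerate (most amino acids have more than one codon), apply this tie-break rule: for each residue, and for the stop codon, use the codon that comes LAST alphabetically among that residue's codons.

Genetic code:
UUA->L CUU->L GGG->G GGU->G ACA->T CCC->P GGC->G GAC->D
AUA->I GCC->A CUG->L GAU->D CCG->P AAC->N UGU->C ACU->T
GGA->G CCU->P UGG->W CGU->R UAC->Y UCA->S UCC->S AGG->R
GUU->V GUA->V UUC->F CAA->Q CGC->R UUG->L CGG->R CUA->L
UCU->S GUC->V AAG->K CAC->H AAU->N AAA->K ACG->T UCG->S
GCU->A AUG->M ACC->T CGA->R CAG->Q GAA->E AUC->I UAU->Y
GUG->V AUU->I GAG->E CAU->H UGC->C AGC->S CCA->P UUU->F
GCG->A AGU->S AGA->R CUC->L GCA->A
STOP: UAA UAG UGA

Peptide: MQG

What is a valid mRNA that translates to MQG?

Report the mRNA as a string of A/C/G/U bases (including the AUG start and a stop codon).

residue 1: M -> AUG (start codon)
residue 2: Q codons sorted = CAA,CAG -> pick last = CAG
residue 3: G codons sorted = GGA,GGC,GGG,GGU -> pick last = GGU
terminator: stop codons sorted = UAA,UAG,UGA -> pick last = UGA

Answer: mRNA: AUGCAGGGUUGA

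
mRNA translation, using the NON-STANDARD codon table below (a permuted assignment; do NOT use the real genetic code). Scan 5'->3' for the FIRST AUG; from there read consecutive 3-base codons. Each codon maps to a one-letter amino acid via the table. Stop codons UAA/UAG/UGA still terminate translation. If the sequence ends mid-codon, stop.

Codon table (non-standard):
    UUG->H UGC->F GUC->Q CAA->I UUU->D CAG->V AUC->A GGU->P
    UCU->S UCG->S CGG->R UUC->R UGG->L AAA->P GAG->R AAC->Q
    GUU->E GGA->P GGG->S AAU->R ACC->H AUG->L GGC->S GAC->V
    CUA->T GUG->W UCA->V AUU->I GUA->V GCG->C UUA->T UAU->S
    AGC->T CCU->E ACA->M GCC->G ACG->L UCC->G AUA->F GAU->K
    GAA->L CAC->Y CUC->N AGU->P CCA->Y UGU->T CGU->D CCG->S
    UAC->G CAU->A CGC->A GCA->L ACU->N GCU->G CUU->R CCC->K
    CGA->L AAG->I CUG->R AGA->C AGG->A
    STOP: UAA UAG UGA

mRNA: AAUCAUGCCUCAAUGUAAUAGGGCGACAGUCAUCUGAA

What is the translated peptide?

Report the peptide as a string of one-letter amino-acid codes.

Answer: LEITRACMQA

Derivation:
start AUG at pos 4
pos 4: AUG -> L; peptide=L
pos 7: CCU -> E; peptide=LE
pos 10: CAA -> I; peptide=LEI
pos 13: UGU -> T; peptide=LEIT
pos 16: AAU -> R; peptide=LEITR
pos 19: AGG -> A; peptide=LEITRA
pos 22: GCG -> C; peptide=LEITRAC
pos 25: ACA -> M; peptide=LEITRACM
pos 28: GUC -> Q; peptide=LEITRACMQ
pos 31: AUC -> A; peptide=LEITRACMQA
pos 34: UGA -> STOP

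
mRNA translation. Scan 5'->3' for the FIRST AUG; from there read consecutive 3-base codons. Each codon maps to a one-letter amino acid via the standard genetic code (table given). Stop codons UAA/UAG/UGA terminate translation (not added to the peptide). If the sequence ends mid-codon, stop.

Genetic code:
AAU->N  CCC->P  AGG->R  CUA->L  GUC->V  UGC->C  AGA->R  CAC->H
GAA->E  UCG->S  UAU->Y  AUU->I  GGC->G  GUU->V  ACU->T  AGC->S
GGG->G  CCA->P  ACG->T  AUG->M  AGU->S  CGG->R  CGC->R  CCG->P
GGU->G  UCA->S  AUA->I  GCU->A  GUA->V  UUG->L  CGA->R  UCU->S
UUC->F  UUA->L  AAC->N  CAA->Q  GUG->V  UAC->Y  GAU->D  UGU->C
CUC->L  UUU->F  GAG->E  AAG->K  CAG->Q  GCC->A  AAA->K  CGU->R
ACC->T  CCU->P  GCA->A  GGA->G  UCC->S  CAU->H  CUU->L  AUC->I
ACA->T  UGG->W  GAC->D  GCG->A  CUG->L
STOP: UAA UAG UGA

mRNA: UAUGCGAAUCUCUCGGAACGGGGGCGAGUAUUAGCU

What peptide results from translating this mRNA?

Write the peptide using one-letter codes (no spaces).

Answer: MRISRNGGEY

Derivation:
start AUG at pos 1
pos 1: AUG -> M; peptide=M
pos 4: CGA -> R; peptide=MR
pos 7: AUC -> I; peptide=MRI
pos 10: UCU -> S; peptide=MRIS
pos 13: CGG -> R; peptide=MRISR
pos 16: AAC -> N; peptide=MRISRN
pos 19: GGG -> G; peptide=MRISRNG
pos 22: GGC -> G; peptide=MRISRNGG
pos 25: GAG -> E; peptide=MRISRNGGE
pos 28: UAU -> Y; peptide=MRISRNGGEY
pos 31: UAG -> STOP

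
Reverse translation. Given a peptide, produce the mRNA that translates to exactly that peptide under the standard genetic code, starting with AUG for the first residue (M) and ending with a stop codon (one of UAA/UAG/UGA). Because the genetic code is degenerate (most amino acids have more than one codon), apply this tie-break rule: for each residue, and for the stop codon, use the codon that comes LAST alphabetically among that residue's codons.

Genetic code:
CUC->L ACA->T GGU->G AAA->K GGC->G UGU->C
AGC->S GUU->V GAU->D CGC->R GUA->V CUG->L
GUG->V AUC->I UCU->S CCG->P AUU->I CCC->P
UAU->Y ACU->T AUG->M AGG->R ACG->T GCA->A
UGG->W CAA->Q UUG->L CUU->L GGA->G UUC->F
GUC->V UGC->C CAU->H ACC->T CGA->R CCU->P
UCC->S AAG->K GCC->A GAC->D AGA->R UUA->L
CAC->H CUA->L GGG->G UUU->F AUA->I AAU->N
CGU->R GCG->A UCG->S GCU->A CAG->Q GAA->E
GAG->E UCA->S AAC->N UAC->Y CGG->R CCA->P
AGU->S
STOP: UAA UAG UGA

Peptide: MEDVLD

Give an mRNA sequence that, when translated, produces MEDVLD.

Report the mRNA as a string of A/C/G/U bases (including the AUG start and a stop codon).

Answer: mRNA: AUGGAGGAUGUUUUGGAUUGA

Derivation:
residue 1: M -> AUG (start codon)
residue 2: E codons sorted = GAA,GAG -> pick last = GAG
residue 3: D codons sorted = GAC,GAU -> pick last = GAU
residue 4: V codons sorted = GUA,GUC,GUG,GUU -> pick last = GUU
residue 5: L codons sorted = CUA,CUC,CUG,CUU,UUA,UUG -> pick last = UUG
residue 6: D codons sorted = GAC,GAU -> pick last = GAU
terminator: stop codons sorted = UAA,UAG,UGA -> pick last = UGA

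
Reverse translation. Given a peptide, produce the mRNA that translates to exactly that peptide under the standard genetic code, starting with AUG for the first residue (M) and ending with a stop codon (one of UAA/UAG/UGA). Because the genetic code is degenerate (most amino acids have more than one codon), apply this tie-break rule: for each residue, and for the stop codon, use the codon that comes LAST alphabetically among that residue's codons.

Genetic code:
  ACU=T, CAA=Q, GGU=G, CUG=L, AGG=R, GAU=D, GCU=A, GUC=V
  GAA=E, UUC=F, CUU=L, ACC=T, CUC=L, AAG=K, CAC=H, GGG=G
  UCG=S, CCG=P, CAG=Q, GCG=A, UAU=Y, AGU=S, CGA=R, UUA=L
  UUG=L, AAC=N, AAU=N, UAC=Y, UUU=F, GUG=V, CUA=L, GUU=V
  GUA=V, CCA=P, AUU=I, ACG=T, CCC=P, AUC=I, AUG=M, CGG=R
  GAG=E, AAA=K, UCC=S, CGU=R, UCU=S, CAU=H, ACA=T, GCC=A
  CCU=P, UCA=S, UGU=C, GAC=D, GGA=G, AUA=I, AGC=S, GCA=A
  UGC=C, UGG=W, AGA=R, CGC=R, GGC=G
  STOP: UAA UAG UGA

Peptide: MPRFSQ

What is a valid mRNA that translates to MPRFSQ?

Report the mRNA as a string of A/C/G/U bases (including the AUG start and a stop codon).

Answer: mRNA: AUGCCUCGUUUUUCUCAGUGA

Derivation:
residue 1: M -> AUG (start codon)
residue 2: P codons sorted = CCA,CCC,CCG,CCU -> pick last = CCU
residue 3: R codons sorted = AGA,AGG,CGA,CGC,CGG,CGU -> pick last = CGU
residue 4: F codons sorted = UUC,UUU -> pick last = UUU
residue 5: S codons sorted = AGC,AGU,UCA,UCC,UCG,UCU -> pick last = UCU
residue 6: Q codons sorted = CAA,CAG -> pick last = CAG
terminator: stop codons sorted = UAA,UAG,UGA -> pick last = UGA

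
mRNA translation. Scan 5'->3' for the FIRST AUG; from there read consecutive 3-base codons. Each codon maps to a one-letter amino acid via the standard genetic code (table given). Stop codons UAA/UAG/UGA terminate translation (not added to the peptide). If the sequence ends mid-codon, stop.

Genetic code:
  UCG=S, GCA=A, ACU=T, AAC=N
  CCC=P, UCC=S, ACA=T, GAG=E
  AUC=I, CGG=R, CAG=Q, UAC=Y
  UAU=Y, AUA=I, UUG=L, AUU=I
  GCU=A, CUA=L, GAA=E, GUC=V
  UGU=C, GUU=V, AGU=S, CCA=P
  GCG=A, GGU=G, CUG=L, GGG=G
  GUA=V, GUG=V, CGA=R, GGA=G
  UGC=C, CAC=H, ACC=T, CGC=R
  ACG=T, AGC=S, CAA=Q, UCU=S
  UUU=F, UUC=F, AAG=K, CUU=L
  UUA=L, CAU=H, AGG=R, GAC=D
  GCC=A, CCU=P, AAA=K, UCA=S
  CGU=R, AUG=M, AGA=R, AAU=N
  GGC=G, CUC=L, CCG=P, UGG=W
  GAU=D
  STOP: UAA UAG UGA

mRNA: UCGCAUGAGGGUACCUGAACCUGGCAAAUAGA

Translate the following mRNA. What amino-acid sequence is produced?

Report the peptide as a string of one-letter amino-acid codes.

Answer: MRVPEPGK

Derivation:
start AUG at pos 4
pos 4: AUG -> M; peptide=M
pos 7: AGG -> R; peptide=MR
pos 10: GUA -> V; peptide=MRV
pos 13: CCU -> P; peptide=MRVP
pos 16: GAA -> E; peptide=MRVPE
pos 19: CCU -> P; peptide=MRVPEP
pos 22: GGC -> G; peptide=MRVPEPG
pos 25: AAA -> K; peptide=MRVPEPGK
pos 28: UAG -> STOP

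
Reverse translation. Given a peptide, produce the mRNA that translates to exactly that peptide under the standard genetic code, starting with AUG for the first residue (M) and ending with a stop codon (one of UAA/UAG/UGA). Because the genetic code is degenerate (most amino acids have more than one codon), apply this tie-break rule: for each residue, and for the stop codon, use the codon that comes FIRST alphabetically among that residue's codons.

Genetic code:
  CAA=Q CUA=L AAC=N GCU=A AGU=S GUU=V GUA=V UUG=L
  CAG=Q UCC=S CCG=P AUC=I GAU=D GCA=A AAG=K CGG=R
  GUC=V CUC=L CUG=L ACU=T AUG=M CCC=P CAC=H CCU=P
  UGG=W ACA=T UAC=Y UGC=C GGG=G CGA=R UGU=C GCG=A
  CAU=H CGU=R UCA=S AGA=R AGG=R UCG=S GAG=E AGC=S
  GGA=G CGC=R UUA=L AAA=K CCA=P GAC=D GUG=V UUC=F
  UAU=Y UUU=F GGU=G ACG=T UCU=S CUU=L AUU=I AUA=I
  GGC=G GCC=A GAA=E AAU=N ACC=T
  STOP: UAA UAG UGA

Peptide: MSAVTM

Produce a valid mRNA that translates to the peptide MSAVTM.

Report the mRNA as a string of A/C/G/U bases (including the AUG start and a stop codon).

Answer: mRNA: AUGAGCGCAGUAACAAUGUAA

Derivation:
residue 1: M -> AUG (start codon)
residue 2: S codons sorted = AGC,AGU,UCA,UCC,UCG,UCU -> pick first = AGC
residue 3: A codons sorted = GCA,GCC,GCG,GCU -> pick first = GCA
residue 4: V codons sorted = GUA,GUC,GUG,GUU -> pick first = GUA
residue 5: T codons sorted = ACA,ACC,ACG,ACU -> pick first = ACA
residue 6: M -> AUG (only codon)
terminator: stop codons sorted = UAA,UAG,UGA -> pick first = UAA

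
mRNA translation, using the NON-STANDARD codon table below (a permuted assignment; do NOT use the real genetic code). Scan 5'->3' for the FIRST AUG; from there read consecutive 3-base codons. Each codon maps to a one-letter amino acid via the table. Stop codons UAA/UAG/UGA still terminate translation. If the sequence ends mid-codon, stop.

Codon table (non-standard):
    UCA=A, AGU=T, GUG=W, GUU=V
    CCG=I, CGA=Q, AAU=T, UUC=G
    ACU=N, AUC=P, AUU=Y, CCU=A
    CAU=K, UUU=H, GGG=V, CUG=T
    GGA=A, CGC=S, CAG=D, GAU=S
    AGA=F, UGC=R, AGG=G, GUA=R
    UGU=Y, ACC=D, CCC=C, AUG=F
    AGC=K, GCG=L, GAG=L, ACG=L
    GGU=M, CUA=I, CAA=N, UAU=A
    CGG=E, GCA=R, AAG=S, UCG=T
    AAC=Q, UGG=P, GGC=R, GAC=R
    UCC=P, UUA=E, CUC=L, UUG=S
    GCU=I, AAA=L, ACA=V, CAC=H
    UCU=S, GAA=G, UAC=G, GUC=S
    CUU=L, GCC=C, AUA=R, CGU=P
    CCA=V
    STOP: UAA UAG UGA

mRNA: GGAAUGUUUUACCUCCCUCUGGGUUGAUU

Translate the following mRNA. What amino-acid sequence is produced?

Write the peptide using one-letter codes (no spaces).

start AUG at pos 3
pos 3: AUG -> F; peptide=F
pos 6: UUU -> H; peptide=FH
pos 9: UAC -> G; peptide=FHG
pos 12: CUC -> L; peptide=FHGL
pos 15: CCU -> A; peptide=FHGLA
pos 18: CUG -> T; peptide=FHGLAT
pos 21: GGU -> M; peptide=FHGLATM
pos 24: UGA -> STOP

Answer: FHGLATM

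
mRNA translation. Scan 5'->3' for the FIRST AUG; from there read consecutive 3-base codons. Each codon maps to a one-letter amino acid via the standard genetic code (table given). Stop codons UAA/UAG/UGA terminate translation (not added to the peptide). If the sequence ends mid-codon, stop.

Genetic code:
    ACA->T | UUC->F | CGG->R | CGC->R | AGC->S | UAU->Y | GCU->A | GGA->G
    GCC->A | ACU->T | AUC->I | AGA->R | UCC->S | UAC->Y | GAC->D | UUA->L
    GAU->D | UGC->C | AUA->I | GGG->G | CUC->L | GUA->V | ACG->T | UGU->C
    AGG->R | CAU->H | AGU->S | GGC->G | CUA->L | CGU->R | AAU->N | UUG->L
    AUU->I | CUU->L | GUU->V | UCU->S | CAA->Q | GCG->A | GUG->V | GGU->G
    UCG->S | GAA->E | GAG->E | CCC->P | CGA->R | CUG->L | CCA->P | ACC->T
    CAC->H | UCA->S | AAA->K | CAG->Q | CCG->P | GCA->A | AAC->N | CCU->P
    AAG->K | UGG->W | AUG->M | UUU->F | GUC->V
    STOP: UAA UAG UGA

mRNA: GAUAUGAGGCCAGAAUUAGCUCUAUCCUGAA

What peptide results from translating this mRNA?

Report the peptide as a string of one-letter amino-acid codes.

Answer: MRPELALS

Derivation:
start AUG at pos 3
pos 3: AUG -> M; peptide=M
pos 6: AGG -> R; peptide=MR
pos 9: CCA -> P; peptide=MRP
pos 12: GAA -> E; peptide=MRPE
pos 15: UUA -> L; peptide=MRPEL
pos 18: GCU -> A; peptide=MRPELA
pos 21: CUA -> L; peptide=MRPELAL
pos 24: UCC -> S; peptide=MRPELALS
pos 27: UGA -> STOP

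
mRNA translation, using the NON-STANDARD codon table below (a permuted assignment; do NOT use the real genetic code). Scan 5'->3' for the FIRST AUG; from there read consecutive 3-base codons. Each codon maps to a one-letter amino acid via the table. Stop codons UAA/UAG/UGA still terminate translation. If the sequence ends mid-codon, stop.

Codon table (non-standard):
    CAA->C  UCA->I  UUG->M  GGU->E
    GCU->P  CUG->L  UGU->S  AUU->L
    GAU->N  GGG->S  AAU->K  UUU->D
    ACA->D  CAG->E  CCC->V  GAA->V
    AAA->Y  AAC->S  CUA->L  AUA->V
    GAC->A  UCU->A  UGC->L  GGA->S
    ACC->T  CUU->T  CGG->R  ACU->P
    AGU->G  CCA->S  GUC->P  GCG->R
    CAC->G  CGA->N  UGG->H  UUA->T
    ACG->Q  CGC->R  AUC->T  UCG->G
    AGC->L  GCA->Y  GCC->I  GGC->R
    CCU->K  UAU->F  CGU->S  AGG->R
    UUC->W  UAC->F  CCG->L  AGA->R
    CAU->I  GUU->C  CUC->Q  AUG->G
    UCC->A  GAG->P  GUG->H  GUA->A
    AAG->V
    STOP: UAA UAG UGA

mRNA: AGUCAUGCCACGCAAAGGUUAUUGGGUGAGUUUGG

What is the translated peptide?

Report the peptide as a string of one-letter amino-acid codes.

start AUG at pos 4
pos 4: AUG -> G; peptide=G
pos 7: CCA -> S; peptide=GS
pos 10: CGC -> R; peptide=GSR
pos 13: AAA -> Y; peptide=GSRY
pos 16: GGU -> E; peptide=GSRYE
pos 19: UAU -> F; peptide=GSRYEF
pos 22: UGG -> H; peptide=GSRYEFH
pos 25: GUG -> H; peptide=GSRYEFHH
pos 28: AGU -> G; peptide=GSRYEFHHG
pos 31: UUG -> M; peptide=GSRYEFHHGM
pos 34: only 1 nt remain (<3), stop (end of mRNA)

Answer: GSRYEFHHGM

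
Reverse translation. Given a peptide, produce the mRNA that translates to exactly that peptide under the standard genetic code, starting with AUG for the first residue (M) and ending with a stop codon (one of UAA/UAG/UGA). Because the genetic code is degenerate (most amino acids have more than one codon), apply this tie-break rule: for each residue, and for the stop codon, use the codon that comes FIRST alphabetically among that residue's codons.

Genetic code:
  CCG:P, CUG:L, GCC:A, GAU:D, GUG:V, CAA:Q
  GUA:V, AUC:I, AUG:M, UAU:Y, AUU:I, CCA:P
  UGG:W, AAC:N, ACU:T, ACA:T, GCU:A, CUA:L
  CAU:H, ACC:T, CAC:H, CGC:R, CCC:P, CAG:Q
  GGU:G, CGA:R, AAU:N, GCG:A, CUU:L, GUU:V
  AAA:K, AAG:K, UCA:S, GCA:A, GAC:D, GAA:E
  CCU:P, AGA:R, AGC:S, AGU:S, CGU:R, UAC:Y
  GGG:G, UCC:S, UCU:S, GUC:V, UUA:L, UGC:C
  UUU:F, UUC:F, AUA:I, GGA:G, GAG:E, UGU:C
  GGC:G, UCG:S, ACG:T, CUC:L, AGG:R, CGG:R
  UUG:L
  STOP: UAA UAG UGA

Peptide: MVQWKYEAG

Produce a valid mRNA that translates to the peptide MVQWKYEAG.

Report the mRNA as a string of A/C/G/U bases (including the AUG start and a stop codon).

Answer: mRNA: AUGGUACAAUGGAAAUACGAAGCAGGAUAA

Derivation:
residue 1: M -> AUG (start codon)
residue 2: V codons sorted = GUA,GUC,GUG,GUU -> pick first = GUA
residue 3: Q codons sorted = CAA,CAG -> pick first = CAA
residue 4: W -> UGG (only codon)
residue 5: K codons sorted = AAA,AAG -> pick first = AAA
residue 6: Y codons sorted = UAC,UAU -> pick first = UAC
residue 7: E codons sorted = GAA,GAG -> pick first = GAA
residue 8: A codons sorted = GCA,GCC,GCG,GCU -> pick first = GCA
residue 9: G codons sorted = GGA,GGC,GGG,GGU -> pick first = GGA
terminator: stop codons sorted = UAA,UAG,UGA -> pick first = UAA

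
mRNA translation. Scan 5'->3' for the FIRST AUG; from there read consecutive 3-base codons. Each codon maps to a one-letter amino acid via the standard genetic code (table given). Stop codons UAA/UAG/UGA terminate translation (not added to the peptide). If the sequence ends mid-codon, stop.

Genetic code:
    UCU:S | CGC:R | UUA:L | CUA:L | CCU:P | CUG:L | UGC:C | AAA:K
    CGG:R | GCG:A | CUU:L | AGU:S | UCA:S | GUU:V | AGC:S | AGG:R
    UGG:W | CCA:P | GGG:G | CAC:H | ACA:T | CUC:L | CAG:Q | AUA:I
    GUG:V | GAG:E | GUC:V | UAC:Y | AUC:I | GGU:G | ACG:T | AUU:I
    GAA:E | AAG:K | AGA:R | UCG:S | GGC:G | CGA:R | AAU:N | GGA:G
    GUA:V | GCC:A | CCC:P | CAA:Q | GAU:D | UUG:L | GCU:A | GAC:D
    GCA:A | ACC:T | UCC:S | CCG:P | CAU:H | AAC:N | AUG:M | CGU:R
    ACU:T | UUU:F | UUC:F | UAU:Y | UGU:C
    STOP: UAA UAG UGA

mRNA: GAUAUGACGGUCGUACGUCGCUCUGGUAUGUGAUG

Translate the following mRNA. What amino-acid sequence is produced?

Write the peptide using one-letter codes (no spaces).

Answer: MTVVRRSGM

Derivation:
start AUG at pos 3
pos 3: AUG -> M; peptide=M
pos 6: ACG -> T; peptide=MT
pos 9: GUC -> V; peptide=MTV
pos 12: GUA -> V; peptide=MTVV
pos 15: CGU -> R; peptide=MTVVR
pos 18: CGC -> R; peptide=MTVVRR
pos 21: UCU -> S; peptide=MTVVRRS
pos 24: GGU -> G; peptide=MTVVRRSG
pos 27: AUG -> M; peptide=MTVVRRSGM
pos 30: UGA -> STOP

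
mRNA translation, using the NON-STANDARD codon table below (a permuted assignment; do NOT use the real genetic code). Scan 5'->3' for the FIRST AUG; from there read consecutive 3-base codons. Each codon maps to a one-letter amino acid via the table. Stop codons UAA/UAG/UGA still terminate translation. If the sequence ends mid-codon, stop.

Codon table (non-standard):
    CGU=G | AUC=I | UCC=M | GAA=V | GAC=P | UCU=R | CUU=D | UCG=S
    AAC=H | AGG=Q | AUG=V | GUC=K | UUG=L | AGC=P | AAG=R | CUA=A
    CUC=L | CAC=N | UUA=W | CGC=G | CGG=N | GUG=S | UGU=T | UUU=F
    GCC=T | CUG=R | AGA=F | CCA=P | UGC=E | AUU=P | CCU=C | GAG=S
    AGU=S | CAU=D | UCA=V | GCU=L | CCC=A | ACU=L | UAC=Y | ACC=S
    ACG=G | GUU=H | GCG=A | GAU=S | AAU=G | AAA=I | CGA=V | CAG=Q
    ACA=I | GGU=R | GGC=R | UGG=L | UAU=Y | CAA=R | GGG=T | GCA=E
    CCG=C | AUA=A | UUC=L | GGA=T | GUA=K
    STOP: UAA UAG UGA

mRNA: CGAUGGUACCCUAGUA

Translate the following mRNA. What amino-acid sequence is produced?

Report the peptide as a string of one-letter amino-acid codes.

Answer: VKA

Derivation:
start AUG at pos 2
pos 2: AUG -> V; peptide=V
pos 5: GUA -> K; peptide=VK
pos 8: CCC -> A; peptide=VKA
pos 11: UAG -> STOP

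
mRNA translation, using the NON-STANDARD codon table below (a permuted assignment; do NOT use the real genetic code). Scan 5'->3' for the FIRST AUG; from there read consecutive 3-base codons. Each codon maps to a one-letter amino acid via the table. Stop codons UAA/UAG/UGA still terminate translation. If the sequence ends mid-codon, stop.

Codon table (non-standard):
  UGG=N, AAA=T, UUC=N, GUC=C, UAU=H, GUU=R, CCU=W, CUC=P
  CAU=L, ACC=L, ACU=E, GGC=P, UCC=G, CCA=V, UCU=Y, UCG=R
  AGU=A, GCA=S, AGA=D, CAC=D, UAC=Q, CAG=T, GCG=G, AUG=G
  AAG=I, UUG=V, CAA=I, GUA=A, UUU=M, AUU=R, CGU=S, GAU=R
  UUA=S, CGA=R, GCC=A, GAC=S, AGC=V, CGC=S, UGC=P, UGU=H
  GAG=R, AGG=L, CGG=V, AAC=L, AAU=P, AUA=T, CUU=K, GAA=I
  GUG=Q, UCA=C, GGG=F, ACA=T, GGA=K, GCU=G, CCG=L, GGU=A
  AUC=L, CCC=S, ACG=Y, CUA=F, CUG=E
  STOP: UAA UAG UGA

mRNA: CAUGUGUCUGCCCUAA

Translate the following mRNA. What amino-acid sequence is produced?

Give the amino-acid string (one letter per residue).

Answer: GHES

Derivation:
start AUG at pos 1
pos 1: AUG -> G; peptide=G
pos 4: UGU -> H; peptide=GH
pos 7: CUG -> E; peptide=GHE
pos 10: CCC -> S; peptide=GHES
pos 13: UAA -> STOP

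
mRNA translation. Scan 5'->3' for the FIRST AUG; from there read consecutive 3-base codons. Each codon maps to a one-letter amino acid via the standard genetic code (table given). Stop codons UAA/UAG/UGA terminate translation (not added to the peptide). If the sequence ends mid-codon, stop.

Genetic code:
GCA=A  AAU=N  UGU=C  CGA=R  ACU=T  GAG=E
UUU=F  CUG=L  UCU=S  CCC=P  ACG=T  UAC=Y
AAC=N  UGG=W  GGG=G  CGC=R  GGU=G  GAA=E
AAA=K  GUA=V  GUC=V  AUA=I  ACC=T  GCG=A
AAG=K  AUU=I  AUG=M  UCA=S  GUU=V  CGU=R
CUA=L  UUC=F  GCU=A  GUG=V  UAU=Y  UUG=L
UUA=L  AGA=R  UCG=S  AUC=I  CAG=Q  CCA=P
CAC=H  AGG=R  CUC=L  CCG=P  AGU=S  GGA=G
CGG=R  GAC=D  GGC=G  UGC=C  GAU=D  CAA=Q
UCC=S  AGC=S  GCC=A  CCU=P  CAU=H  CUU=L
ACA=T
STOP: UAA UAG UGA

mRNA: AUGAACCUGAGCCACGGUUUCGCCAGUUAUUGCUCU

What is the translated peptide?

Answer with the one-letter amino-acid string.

start AUG at pos 0
pos 0: AUG -> M; peptide=M
pos 3: AAC -> N; peptide=MN
pos 6: CUG -> L; peptide=MNL
pos 9: AGC -> S; peptide=MNLS
pos 12: CAC -> H; peptide=MNLSH
pos 15: GGU -> G; peptide=MNLSHG
pos 18: UUC -> F; peptide=MNLSHGF
pos 21: GCC -> A; peptide=MNLSHGFA
pos 24: AGU -> S; peptide=MNLSHGFAS
pos 27: UAU -> Y; peptide=MNLSHGFASY
pos 30: UGC -> C; peptide=MNLSHGFASYC
pos 33: UCU -> S; peptide=MNLSHGFASYCS
pos 36: only 0 nt remain (<3), stop (end of mRNA)

Answer: MNLSHGFASYCS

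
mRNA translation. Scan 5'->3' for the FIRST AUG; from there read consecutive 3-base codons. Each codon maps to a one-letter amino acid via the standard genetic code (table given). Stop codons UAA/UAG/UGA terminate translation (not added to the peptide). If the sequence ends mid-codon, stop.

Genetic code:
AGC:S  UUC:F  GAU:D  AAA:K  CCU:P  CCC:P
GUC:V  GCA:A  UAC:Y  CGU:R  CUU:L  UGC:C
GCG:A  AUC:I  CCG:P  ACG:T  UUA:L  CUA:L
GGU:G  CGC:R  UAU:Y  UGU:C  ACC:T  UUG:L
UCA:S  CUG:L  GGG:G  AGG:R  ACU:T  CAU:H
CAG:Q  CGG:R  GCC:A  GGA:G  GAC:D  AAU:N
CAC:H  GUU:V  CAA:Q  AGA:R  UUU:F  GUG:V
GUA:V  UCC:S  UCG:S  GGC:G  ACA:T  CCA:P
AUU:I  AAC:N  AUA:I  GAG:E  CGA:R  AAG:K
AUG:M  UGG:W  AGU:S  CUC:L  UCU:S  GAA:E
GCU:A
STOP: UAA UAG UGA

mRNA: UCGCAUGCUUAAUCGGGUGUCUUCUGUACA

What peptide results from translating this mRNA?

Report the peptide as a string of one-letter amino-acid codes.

start AUG at pos 4
pos 4: AUG -> M; peptide=M
pos 7: CUU -> L; peptide=ML
pos 10: AAU -> N; peptide=MLN
pos 13: CGG -> R; peptide=MLNR
pos 16: GUG -> V; peptide=MLNRV
pos 19: UCU -> S; peptide=MLNRVS
pos 22: UCU -> S; peptide=MLNRVSS
pos 25: GUA -> V; peptide=MLNRVSSV
pos 28: only 2 nt remain (<3), stop (end of mRNA)

Answer: MLNRVSSV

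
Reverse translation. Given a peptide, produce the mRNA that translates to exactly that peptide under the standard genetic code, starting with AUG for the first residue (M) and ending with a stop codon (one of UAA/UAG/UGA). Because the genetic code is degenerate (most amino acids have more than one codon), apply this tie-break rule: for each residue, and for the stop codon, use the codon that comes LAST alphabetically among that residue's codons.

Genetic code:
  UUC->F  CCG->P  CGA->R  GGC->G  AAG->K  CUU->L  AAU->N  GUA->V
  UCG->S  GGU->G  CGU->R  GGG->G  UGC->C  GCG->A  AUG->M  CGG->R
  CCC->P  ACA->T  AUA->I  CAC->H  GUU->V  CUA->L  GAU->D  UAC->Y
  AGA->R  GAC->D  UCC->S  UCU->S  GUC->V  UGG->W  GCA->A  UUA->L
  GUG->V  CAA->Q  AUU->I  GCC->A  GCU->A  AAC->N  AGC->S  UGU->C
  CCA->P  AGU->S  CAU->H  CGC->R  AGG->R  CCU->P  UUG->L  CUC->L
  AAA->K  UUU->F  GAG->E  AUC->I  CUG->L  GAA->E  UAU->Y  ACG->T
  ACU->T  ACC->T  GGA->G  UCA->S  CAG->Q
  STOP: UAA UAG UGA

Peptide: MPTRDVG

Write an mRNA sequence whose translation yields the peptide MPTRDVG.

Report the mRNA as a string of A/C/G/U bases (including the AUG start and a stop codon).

Answer: mRNA: AUGCCUACUCGUGAUGUUGGUUGA

Derivation:
residue 1: M -> AUG (start codon)
residue 2: P codons sorted = CCA,CCC,CCG,CCU -> pick last = CCU
residue 3: T codons sorted = ACA,ACC,ACG,ACU -> pick last = ACU
residue 4: R codons sorted = AGA,AGG,CGA,CGC,CGG,CGU -> pick last = CGU
residue 5: D codons sorted = GAC,GAU -> pick last = GAU
residue 6: V codons sorted = GUA,GUC,GUG,GUU -> pick last = GUU
residue 7: G codons sorted = GGA,GGC,GGG,GGU -> pick last = GGU
terminator: stop codons sorted = UAA,UAG,UGA -> pick last = UGA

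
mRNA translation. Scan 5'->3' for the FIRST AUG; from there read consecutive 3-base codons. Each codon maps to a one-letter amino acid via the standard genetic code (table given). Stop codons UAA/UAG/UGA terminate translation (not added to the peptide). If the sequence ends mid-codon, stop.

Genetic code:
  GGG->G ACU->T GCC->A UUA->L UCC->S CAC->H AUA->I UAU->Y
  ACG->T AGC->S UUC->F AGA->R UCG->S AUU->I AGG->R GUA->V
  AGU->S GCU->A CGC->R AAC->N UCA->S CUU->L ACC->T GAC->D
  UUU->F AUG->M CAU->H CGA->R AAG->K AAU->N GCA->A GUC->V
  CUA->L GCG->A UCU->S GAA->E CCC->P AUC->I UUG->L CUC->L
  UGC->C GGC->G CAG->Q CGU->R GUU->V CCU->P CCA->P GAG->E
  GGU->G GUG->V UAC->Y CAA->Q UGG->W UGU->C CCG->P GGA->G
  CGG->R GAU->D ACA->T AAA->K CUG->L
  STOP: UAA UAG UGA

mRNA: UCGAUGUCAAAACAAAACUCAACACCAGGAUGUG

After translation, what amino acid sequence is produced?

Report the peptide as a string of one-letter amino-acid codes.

Answer: MSKQNSTPGC

Derivation:
start AUG at pos 3
pos 3: AUG -> M; peptide=M
pos 6: UCA -> S; peptide=MS
pos 9: AAA -> K; peptide=MSK
pos 12: CAA -> Q; peptide=MSKQ
pos 15: AAC -> N; peptide=MSKQN
pos 18: UCA -> S; peptide=MSKQNS
pos 21: ACA -> T; peptide=MSKQNST
pos 24: CCA -> P; peptide=MSKQNSTP
pos 27: GGA -> G; peptide=MSKQNSTPG
pos 30: UGU -> C; peptide=MSKQNSTPGC
pos 33: only 1 nt remain (<3), stop (end of mRNA)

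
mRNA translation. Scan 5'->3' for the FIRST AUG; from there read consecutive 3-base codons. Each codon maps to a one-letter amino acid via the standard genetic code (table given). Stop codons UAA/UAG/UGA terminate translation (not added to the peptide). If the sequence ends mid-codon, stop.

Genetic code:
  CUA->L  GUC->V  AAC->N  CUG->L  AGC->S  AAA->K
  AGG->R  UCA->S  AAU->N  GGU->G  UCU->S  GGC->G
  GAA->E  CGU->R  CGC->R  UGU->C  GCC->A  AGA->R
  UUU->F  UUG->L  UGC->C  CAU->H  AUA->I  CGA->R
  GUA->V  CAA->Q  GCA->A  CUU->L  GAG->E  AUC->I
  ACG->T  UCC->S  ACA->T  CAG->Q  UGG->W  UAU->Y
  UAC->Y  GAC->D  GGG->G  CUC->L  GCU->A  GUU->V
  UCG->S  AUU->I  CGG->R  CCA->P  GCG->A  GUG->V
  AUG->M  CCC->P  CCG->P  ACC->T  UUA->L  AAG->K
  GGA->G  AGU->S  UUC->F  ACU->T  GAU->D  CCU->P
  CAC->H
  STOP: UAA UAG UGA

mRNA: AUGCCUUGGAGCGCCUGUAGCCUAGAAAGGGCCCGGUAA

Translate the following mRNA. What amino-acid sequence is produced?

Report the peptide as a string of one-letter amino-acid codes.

Answer: MPWSACSLERAR

Derivation:
start AUG at pos 0
pos 0: AUG -> M; peptide=M
pos 3: CCU -> P; peptide=MP
pos 6: UGG -> W; peptide=MPW
pos 9: AGC -> S; peptide=MPWS
pos 12: GCC -> A; peptide=MPWSA
pos 15: UGU -> C; peptide=MPWSAC
pos 18: AGC -> S; peptide=MPWSACS
pos 21: CUA -> L; peptide=MPWSACSL
pos 24: GAA -> E; peptide=MPWSACSLE
pos 27: AGG -> R; peptide=MPWSACSLER
pos 30: GCC -> A; peptide=MPWSACSLERA
pos 33: CGG -> R; peptide=MPWSACSLERAR
pos 36: UAA -> STOP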